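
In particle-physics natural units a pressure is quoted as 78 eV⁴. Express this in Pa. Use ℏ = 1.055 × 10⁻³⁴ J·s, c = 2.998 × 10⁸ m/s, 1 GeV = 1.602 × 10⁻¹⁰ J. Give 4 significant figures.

Pressure is [E]/[L]³ = [E]⁴/(ℏc)³.
1 GeV⁴ → 1/(ℏc)³ × (1 GeV in J)⁴ = 2.082 × 10³⁷ Pa.
Convert the energy scale: 78 eV⁴ = 7.80 × 10⁻³⁵ GeV⁴.
Result: 7.80 × 10⁻³⁵ × 2.082 × 10³⁷ = 1.624 × 10³ Pa.

1.624 × 10³ Pa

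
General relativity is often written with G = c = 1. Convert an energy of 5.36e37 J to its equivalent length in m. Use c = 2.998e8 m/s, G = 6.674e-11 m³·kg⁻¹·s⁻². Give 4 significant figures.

4.428e-7 m

Energy → length via G/c⁴.
5.36e37 J × (G/c⁴) = 4.428e-7 m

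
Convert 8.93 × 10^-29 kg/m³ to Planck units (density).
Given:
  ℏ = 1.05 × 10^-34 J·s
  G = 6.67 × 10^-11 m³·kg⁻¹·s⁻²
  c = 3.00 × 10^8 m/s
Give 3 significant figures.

1.72 × 10^-125

Planck density: ρ_P = c⁵/(ℏG²) = 5.20 × 10^96 kg/m³.
8.93 × 10^-29 / 5.20 × 10^96 = 1.72 × 10^-125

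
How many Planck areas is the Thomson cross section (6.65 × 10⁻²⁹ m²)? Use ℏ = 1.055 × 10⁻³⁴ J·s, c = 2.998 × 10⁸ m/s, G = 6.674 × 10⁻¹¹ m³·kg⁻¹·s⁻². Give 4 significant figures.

2.545 × 10⁴¹

Planck area: A_P = ℏG/c³ = 2.613 × 10⁻⁷⁰ m².
6.65 × 10⁻²⁹ / 2.613 × 10⁻⁷⁰ = 2.545 × 10⁴¹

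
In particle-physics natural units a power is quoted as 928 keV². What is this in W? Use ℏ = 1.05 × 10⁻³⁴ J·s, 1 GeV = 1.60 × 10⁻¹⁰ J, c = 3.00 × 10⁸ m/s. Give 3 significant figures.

Power is [E]/[T] = [E]²/ℏ.
1 GeV² → 1/ℏ × (1 GeV in J)² = 2.44 × 10¹⁴ W.
Convert the energy scale: 928 keV² = 9.28 × 10⁻¹⁰ GeV².
Result: 9.28 × 10⁻¹⁰ × 2.44 × 10¹⁴ = 2.26 × 10⁵ W.

2.26 × 10⁵ W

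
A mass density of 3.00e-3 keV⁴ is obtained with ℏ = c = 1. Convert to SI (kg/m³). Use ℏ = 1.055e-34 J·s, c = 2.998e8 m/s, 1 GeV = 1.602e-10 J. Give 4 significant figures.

Mass density is [E]/(c²[L]³) = [E]⁴/(ℏ³c⁵).
1 GeV⁴ → 1/(ℏ³c⁵) × (1 GeV in J)⁴ = 2.316e20 kg/m³.
Convert the energy scale: 3.00e-3 keV⁴ = 3.00e-27 GeV⁴.
Result: 3.00e-27 × 2.316e20 = 6.948e-7 kg/m³.

6.948e-7 kg/m³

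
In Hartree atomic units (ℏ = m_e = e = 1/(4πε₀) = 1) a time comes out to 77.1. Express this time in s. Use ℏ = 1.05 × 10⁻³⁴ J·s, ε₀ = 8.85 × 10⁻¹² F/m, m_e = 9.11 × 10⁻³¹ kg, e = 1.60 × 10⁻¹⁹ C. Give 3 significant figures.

1.85 × 10⁻¹⁵ s

One atomic unit of time: τ_au = (4πε₀)²ℏ³/(m_e e⁴) = 2.40 × 10⁻¹⁷ s.
77.1 × 2.40 × 10⁻¹⁷ s = 1.85 × 10⁻¹⁵ s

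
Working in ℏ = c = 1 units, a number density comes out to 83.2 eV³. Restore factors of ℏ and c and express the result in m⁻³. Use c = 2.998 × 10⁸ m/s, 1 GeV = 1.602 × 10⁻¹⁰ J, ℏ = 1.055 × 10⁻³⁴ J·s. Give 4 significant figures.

1.081 × 10²² m⁻³

Number density is [L]⁻³ = [E]³/(ℏc)³.
1 GeV³ → 1/(ℏc)³ × (1 GeV in J)³ = 1.299 × 10⁴⁷ m⁻³.
Convert the energy scale: 83.2 eV³ = 8.32 × 10⁻²⁶ GeV³.
Result: 8.32 × 10⁻²⁶ × 1.299 × 10⁴⁷ = 1.081 × 10²² m⁻³.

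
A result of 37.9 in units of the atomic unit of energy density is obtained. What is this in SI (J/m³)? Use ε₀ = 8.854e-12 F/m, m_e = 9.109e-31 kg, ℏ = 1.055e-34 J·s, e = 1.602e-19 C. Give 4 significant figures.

1.110e15 J/m³

One atomic unit of energy density: u_au = E_h/a₀³ = m_e⁴e¹⁰/((4πε₀)⁵ℏ⁸) = 2.929e13 J/m³.
37.9 × 2.929e13 J/m³ = 1.110e15 J/m³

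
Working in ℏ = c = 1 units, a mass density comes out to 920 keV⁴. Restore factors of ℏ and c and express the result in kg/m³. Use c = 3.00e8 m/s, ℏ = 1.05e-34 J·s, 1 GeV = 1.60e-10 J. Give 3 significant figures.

0.214 kg/m³

Mass density is [E]/(c²[L]³) = [E]⁴/(ℏ³c⁵).
1 GeV⁴ → 1/(ℏ³c⁵) × (1 GeV in J)⁴ = 2.33e20 kg/m³.
Convert the energy scale: 920 keV⁴ = 9.20e-22 GeV⁴.
Result: 9.20e-22 × 2.33e20 = 0.214 kg/m³.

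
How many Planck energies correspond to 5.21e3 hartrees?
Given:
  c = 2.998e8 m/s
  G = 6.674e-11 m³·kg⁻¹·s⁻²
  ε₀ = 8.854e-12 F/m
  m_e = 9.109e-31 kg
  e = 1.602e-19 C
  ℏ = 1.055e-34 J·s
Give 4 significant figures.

hartree: E_h = m_e e⁴/(4πε₀ℏ)² = 4.354e-18 J
Planck energy: E_P = √(ℏc⁵/G) = 1.957e9 J
5.21e3 × 4.354e-18 / 1.957e9 = 1.159e-23

1.159e-23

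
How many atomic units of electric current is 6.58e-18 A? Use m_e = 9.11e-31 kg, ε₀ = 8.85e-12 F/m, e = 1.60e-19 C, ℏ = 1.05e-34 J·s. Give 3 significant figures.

9.86e-16

atomic unit of electric current: I_au = e E_h/ℏ = m_e e⁵/((4πε₀)²ℏ³) = 6.67e-3 A.
6.58e-18 / 6.67e-3 = 9.86e-16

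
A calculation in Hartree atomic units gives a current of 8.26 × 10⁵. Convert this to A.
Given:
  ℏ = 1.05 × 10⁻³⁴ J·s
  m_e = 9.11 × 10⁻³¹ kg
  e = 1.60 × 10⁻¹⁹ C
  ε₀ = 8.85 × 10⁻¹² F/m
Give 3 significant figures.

One atomic unit of electric current: I_au = e E_h/ℏ = m_e e⁵/((4πε₀)²ℏ³) = 6.67 × 10⁻³ A.
8.26 × 10⁵ × 6.67 × 10⁻³ A = 5.51 × 10³ A

5.51 × 10³ A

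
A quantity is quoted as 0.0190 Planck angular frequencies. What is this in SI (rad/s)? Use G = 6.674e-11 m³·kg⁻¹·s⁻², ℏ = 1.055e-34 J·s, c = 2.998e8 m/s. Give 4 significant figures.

One Planck angular frequency: ω_P = √(c⁵/(ℏG)) = 1.855e43 rad/s.
0.0190 × 1.855e43 rad/s = 3.524e41 rad/s

3.524e41 rad/s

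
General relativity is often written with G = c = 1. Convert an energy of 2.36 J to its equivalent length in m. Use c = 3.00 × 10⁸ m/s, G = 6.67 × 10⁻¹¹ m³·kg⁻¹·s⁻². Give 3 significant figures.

1.94 × 10⁻⁴⁴ m

Energy → length via G/c⁴.
2.36 J × (G/c⁴) = 1.94 × 10⁻⁴⁴ m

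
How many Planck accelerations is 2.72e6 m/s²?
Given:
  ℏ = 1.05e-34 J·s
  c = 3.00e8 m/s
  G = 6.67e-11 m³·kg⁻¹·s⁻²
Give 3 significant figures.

4.87e-46

Planck acceleration: a_P = √(c⁷/(ℏG)) = 5.59e51 m/s².
2.72e6 / 5.59e51 = 4.87e-46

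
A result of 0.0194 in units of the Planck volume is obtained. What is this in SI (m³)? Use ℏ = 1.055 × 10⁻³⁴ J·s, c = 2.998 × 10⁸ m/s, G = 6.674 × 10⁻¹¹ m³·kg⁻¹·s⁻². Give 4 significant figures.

8.194 × 10⁻¹⁰⁷ m³

One Planck volume: V_P = (ℏG/c³)^(3/2) = 4.224 × 10⁻¹⁰⁵ m³.
0.0194 × 4.224 × 10⁻¹⁰⁵ m³ = 8.194 × 10⁻¹⁰⁷ m³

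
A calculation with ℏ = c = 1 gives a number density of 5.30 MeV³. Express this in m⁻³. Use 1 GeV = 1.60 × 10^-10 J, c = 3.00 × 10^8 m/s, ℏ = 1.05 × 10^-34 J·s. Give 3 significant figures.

Number density is [L]⁻³ = [E]³/(ℏc)³.
1 GeV³ → 1/(ℏc)³ × (1 GeV in J)³ = 1.31 × 10^47 m⁻³.
Convert the energy scale: 5.30 MeV³ = 5.30 × 10^-9 GeV³.
Result: 5.30 × 10^-9 × 1.31 × 10^47 = 6.95 × 10^38 m⁻³.

6.95 × 10^38 m⁻³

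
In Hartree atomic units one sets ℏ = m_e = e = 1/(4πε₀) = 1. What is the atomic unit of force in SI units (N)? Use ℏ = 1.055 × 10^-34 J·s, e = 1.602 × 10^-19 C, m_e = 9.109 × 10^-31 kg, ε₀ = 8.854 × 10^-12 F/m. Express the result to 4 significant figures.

F_au = E_h/a₀ = m_e²e⁶/((4πε₀)³ℏ⁴)
E_h = 4.354 × 10^-18 J
a₀ = 5.297 × 10^-11 m
E_h/a₀ = 8.220 × 10^-8 N

8.220 × 10^-8 N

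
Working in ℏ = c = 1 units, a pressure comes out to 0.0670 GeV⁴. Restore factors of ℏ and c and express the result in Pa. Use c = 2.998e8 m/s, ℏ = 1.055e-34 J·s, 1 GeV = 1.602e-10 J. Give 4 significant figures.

1.395e36 Pa

Pressure is [E]/[L]³ = [E]⁴/(ℏc)³.
1 GeV⁴ → 1/(ℏc)³ × (1 GeV in J)⁴ = 2.082e37 Pa.
Result: 0.0670 × 2.082e37 = 1.395e36 Pa.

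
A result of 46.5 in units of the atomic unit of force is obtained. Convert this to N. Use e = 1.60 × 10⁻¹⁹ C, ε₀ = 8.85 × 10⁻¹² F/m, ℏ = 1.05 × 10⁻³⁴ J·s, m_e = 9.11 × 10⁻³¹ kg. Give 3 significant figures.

3.87 × 10⁻⁶ N

One atomic unit of force: F_au = E_h/a₀ = m_e²e⁶/((4πε₀)³ℏ⁴) = 8.33 × 10⁻⁸ N.
46.5 × 8.33 × 10⁻⁸ N = 3.87 × 10⁻⁶ N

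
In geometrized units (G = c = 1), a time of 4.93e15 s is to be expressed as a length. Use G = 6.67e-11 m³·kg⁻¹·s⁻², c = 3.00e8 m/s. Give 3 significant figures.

1.48e24 m

Time → length via c.
4.93e15 s × (c) = 1.48e24 m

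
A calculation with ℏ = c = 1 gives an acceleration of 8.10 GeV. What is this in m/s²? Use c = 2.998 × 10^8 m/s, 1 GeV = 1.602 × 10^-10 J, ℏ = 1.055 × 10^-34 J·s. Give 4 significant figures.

3.687 × 10^33 m/s²

Acceleration is [L]/[T]² = c·[E]/ℏ.
1 GeV → c/ℏ × (1 GeV in J) = 4.552 × 10^32 m/s².
Result: 8.10 × 4.552 × 10^32 = 3.687 × 10^33 m/s².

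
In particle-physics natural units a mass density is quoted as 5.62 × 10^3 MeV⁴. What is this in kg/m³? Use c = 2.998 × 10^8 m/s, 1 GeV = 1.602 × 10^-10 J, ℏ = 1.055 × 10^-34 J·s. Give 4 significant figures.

1.302 × 10^12 kg/m³

Mass density is [E]/(c²[L]³) = [E]⁴/(ℏ³c⁵).
1 GeV⁴ → 1/(ℏ³c⁵) × (1 GeV in J)⁴ = 2.316 × 10^20 kg/m³.
Convert the energy scale: 5.62 × 10^3 MeV⁴ = 5.62 × 10^-9 GeV⁴.
Result: 5.62 × 10^-9 × 2.316 × 10^20 = 1.302 × 10^12 kg/m³.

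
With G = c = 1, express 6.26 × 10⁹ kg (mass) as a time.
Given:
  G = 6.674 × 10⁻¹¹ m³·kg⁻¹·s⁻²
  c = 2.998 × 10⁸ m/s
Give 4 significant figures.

Mass → time via G/c³.
6.26 × 10⁹ kg × (G/c³) = 1.550 × 10⁻²⁶ s

1.550 × 10⁻²⁶ s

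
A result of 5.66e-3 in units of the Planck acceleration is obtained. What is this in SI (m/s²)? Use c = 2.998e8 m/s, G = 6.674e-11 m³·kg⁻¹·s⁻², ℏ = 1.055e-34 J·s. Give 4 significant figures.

One Planck acceleration: a_P = √(c⁷/(ℏG)) = 5.560e51 m/s².
5.66e-3 × 5.560e51 m/s² = 3.147e49 m/s²

3.147e49 m/s²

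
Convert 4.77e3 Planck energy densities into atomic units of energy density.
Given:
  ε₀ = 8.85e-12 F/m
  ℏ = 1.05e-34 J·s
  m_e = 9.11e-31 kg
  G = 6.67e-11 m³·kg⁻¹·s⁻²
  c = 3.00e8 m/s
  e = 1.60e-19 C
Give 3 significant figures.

Planck energy density: u_P = c⁷/(ℏG²) = 4.68e113 J/m³
atomic unit of energy density: u_au = E_h/a₀³ = m_e⁴e¹⁰/((4πε₀)⁵ℏ⁸) = 3.01e13 J/m³
4.77e3 × 4.68e113 / 3.01e13 = 7.41e103

7.41e103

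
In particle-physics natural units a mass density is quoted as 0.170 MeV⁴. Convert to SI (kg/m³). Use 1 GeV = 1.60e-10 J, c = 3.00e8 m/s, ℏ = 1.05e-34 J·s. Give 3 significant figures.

3.96e7 kg/m³

Mass density is [E]/(c²[L]³) = [E]⁴/(ℏ³c⁵).
1 GeV⁴ → 1/(ℏ³c⁵) × (1 GeV in J)⁴ = 2.33e20 kg/m³.
Convert the energy scale: 0.170 MeV⁴ = 1.70e-13 GeV⁴.
Result: 1.70e-13 × 2.33e20 = 3.96e7 kg/m³.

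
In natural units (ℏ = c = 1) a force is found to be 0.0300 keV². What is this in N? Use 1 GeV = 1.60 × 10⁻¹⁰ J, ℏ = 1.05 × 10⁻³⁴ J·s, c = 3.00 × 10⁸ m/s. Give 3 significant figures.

Force is [E]/[L] = [E]²/(ℏc); restore (ℏc)⁻¹.
1 GeV² → 1/(ℏc) × (1 GeV in J)² = 8.13 × 10⁵ N.
Convert the energy scale: 0.0300 keV² = 3.00 × 10⁻¹⁴ GeV².
Result: 3.00 × 10⁻¹⁴ × 8.13 × 10⁵ = 2.44 × 10⁻⁸ N.

2.44 × 10⁻⁸ N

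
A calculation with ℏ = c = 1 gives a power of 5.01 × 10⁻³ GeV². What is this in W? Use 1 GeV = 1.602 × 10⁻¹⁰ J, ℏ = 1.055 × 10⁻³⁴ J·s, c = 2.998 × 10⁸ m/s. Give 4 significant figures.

1.219 × 10¹² W

Power is [E]/[T] = [E]²/ℏ.
1 GeV² → 1/ℏ × (1 GeV in J)² = 2.433 × 10¹⁴ W.
Result: 5.01 × 10⁻³ × 2.433 × 10¹⁴ = 1.219 × 10¹² W.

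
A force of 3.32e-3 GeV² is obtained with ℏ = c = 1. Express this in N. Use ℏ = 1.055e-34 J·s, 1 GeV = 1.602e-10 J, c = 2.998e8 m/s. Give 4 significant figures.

2.694e3 N

Force is [E]/[L] = [E]²/(ℏc); restore (ℏc)⁻¹.
1 GeV² → 1/(ℏc) × (1 GeV in J)² = 8.114e5 N.
Result: 3.32e-3 × 8.114e5 = 2.694e3 N.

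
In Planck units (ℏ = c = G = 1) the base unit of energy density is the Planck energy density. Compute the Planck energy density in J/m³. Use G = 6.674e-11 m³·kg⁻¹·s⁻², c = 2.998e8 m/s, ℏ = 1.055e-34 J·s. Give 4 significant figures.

4.632e113 J/m³

u_P = c⁷/(ℏG²)
  = 2.177e59 / 4.699e-55
  = 4.632e113 J/m³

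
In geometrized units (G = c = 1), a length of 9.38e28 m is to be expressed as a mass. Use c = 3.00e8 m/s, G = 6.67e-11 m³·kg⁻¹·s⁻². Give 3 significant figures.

1.27e56 kg

Length → mass via c²/G.
9.38e28 m × (c²/G) = 1.27e56 kg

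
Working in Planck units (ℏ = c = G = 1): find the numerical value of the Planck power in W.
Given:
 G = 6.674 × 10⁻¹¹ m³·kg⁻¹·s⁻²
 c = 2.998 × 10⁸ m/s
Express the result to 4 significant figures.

From ℏ = c = G = 1 the power scale is P_P = c⁵/G.
  = 2.422 × 10⁴² / 6.674 × 10⁻¹¹
  = 3.629 × 10⁵² W

3.629 × 10⁵² W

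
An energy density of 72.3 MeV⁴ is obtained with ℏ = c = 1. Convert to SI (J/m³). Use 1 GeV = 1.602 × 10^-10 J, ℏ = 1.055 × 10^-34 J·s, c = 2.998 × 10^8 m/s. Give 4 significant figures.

[E]/[L]³ = [E]⁴/(ℏc)³; restore (ℏc)⁻³.
1 GeV⁴ → 1/(ℏc)³ × (1 GeV in J)⁴ = 2.082 × 10^37 J/m³.
Convert the energy scale: 72.3 MeV⁴ = 7.23 × 10^-11 GeV⁴.
Result: 7.23 × 10^-11 × 2.082 × 10^37 = 1.505 × 10^27 J/m³.

1.505 × 10^27 J/m³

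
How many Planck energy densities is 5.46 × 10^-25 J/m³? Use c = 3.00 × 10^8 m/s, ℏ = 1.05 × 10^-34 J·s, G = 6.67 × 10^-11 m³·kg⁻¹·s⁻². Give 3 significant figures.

1.17 × 10^-138

Planck energy density: u_P = c⁷/(ℏG²) = 4.68 × 10^113 J/m³.
5.46 × 10^-25 / 4.68 × 10^113 = 1.17 × 10^-138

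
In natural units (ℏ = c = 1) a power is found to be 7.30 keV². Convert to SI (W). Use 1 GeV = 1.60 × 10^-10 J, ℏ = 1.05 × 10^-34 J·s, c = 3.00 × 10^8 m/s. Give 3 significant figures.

Power is [E]/[T] = [E]²/ℏ.
1 GeV² → 1/ℏ × (1 GeV in J)² = 2.44 × 10^14 W.
Convert the energy scale: 7.30 keV² = 7.30 × 10^-12 GeV².
Result: 7.30 × 10^-12 × 2.44 × 10^14 = 1.78 × 10^3 W.

1.78 × 10^3 W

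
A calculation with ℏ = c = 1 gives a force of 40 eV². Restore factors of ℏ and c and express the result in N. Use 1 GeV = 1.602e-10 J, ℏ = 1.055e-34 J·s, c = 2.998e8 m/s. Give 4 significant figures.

Force is [E]/[L] = [E]²/(ℏc); restore (ℏc)⁻¹.
1 GeV² → 1/(ℏc) × (1 GeV in J)² = 8.114e5 N.
Convert the energy scale: 40 eV² = 4.00e-17 GeV².
Result: 4.00e-17 × 8.114e5 = 3.246e-11 N.

3.246e-11 N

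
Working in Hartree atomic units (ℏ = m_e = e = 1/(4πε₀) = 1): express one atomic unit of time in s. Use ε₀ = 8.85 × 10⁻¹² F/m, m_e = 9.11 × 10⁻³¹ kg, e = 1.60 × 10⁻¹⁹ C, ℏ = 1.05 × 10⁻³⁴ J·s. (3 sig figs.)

2.40 × 10⁻¹⁷ s

From ℏ = m_e = e = 1/(4πε₀) = 1 the time scale is τ_au = (4πε₀)²ℏ³/(m_e e⁴).
E_h = 4.38 × 10⁻¹⁸ J
ℏ/E_h = 2.40 × 10⁻¹⁷ s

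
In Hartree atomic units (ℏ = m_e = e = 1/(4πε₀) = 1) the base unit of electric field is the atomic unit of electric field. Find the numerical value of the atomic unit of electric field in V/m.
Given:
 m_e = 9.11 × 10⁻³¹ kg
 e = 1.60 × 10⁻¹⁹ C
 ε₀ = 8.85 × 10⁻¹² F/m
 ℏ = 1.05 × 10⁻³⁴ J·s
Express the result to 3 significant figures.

E_au = E_h/(e a₀) = m_e²e⁵/((4πε₀)³ℏ⁴)
E_h = 4.38 × 10⁻¹⁸ J
a₀ = 5.26 × 10⁻¹¹ m
E_h/(e·a₀) = 5.20 × 10¹¹ V/m

5.20 × 10¹¹ V/m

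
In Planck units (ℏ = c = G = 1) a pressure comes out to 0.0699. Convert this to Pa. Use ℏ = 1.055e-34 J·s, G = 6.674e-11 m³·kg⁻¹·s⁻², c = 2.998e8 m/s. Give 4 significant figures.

One Planck pressure: p_P = c⁷/(ℏG²) = 4.632e113 Pa.
0.0699 × 4.632e113 Pa = 3.238e112 Pa

3.238e112 Pa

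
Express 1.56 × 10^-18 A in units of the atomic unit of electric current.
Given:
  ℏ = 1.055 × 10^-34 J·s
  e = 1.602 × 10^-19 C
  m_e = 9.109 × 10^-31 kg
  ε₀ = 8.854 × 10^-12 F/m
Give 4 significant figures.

2.359 × 10^-16

atomic unit of electric current: I_au = e E_h/ℏ = m_e e⁵/((4πε₀)²ℏ³) = 6.612 × 10^-3 A.
1.56 × 10^-18 / 6.612 × 10^-3 = 2.359 × 10^-16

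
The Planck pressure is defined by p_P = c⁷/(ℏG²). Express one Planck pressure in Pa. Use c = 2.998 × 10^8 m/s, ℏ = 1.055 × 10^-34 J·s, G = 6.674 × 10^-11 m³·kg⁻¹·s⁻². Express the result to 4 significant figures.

p_P = c⁷/(ℏG²)
  = 2.177 × 10^59 / 4.699 × 10^-55
  = 4.632 × 10^113 Pa

4.632 × 10^113 Pa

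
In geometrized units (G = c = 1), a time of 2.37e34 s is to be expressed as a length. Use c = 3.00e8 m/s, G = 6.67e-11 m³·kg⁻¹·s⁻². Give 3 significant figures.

7.11e42 m

Time → length via c.
2.37e34 s × (c) = 7.11e42 m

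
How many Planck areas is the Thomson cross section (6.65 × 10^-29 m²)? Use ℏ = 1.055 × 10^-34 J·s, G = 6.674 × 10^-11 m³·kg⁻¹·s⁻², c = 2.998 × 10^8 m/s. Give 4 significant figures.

Planck area: A_P = ℏG/c³ = 2.613 × 10^-70 m².
6.65 × 10^-29 / 2.613 × 10^-70 = 2.545 × 10^41

2.545 × 10^41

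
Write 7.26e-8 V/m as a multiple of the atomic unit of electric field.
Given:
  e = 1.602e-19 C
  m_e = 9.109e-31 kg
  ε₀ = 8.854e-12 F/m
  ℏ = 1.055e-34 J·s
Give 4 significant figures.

1.415e-19

atomic unit of electric field: E_au = E_h/(e a₀) = m_e²e⁵/((4πε₀)³ℏ⁴) = 5.131e11 V/m.
7.26e-8 / 5.131e11 = 1.415e-19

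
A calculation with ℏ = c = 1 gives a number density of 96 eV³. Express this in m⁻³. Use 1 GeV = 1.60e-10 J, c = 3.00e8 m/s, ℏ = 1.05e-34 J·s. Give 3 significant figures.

1.26e22 m⁻³

Number density is [L]⁻³ = [E]³/(ℏc)³.
1 GeV³ → 1/(ℏc)³ × (1 GeV in J)³ = 1.31e47 m⁻³.
Convert the energy scale: 96 eV³ = 9.60e-26 GeV³.
Result: 9.60e-26 × 1.31e47 = 1.26e22 m⁻³.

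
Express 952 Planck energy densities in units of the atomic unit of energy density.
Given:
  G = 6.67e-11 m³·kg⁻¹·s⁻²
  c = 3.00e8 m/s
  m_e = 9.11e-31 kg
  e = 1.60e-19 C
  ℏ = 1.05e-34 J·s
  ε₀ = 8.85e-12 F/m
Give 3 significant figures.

1.48e103

Planck energy density: u_P = c⁷/(ℏG²) = 4.68e113 J/m³
atomic unit of energy density: u_au = E_h/a₀³ = m_e⁴e¹⁰/((4πε₀)⁵ℏ⁸) = 3.01e13 J/m³
952 × 4.68e113 / 3.01e13 = 1.48e103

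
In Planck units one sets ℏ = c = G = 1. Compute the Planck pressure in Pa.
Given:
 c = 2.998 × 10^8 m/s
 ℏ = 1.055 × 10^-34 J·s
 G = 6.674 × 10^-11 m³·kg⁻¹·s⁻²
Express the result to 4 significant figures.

4.632 × 10^113 Pa

p_P = c⁷/(ℏG²)
  = 2.177 × 10^59 / 4.699 × 10^-55
  = 4.632 × 10^113 Pa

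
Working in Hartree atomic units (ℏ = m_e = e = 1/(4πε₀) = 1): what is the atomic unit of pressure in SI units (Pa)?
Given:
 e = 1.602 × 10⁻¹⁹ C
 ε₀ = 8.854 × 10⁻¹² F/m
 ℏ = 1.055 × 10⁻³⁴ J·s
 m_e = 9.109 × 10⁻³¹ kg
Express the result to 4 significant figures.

2.929 × 10¹³ Pa

The unique combination of the constants set to 1 with dimensions of pressure is P_au = E_h/a₀³ = m_e⁴e¹⁰/((4πε₀)⁵ℏ⁸).
E_h = 4.354 × 10⁻¹⁸ J
a₀ = 5.297 × 10⁻¹¹ m
E_h/a₀³ = 2.929 × 10¹³ Pa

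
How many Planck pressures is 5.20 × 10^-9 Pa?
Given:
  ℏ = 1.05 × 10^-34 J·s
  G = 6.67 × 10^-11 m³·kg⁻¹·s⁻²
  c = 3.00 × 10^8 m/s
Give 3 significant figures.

1.11 × 10^-122

Planck pressure: p_P = c⁷/(ℏG²) = 4.68 × 10^113 Pa.
5.20 × 10^-9 / 4.68 × 10^113 = 1.11 × 10^-122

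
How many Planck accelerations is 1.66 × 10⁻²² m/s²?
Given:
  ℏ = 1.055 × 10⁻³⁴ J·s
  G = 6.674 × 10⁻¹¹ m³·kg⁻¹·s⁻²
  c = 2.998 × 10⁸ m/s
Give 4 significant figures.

2.985 × 10⁻⁷⁴

Planck acceleration: a_P = √(c⁷/(ℏG)) = 5.560 × 10⁵¹ m/s².
1.66 × 10⁻²² / 5.560 × 10⁵¹ = 2.985 × 10⁻⁷⁴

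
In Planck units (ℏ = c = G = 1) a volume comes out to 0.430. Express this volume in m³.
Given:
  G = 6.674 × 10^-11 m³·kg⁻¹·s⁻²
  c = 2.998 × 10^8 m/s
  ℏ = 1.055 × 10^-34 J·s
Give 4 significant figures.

1.816 × 10^-105 m³

One Planck volume: V_P = (ℏG/c³)^(3/2) = 4.224 × 10^-105 m³.
0.430 × 4.224 × 10^-105 m³ = 1.816 × 10^-105 m³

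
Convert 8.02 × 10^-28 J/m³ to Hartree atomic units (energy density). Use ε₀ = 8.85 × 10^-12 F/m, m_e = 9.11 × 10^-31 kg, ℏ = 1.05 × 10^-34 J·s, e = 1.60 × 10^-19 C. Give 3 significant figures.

2.66 × 10^-41

atomic unit of energy density: u_au = E_h/a₀³ = m_e⁴e¹⁰/((4πε₀)⁵ℏ⁸) = 3.01 × 10^13 J/m³.
8.02 × 10^-28 / 3.01 × 10^13 = 2.66 × 10^-41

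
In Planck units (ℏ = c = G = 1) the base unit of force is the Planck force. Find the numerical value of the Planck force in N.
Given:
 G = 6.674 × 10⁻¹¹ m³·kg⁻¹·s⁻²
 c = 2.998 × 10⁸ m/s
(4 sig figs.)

F_P = c⁴/G
  = 8.078 × 10³³ / 6.674 × 10⁻¹¹
  = 1.210 × 10⁴⁴ N

1.210 × 10⁴⁴ N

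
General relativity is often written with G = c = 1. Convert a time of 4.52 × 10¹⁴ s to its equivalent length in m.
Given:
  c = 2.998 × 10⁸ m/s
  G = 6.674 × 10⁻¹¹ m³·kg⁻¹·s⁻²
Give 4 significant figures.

1.355 × 10²³ m

Time → length via c.
4.52 × 10¹⁴ s × (c) = 1.355 × 10²³ m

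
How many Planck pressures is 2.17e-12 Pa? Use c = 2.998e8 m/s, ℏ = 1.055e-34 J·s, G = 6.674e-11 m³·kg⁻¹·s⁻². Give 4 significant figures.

4.684e-126

Planck pressure: p_P = c⁷/(ℏG²) = 4.632e113 Pa.
2.17e-12 / 4.632e113 = 4.684e-126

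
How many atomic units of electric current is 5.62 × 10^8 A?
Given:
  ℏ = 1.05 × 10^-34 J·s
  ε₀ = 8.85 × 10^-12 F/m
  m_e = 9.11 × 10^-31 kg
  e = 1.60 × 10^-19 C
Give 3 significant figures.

8.42 × 10^10

atomic unit of electric current: I_au = e E_h/ℏ = m_e e⁵/((4πε₀)²ℏ³) = 6.67 × 10^-3 A.
5.62 × 10^8 / 6.67 × 10^-3 = 8.42 × 10^10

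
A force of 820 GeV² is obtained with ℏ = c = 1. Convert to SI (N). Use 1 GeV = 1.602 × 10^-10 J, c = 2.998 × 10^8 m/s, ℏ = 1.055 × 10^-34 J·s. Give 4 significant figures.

Force is [E]/[L] = [E]²/(ℏc); restore (ℏc)⁻¹.
1 GeV² → 1/(ℏc) × (1 GeV in J)² = 8.114 × 10^5 N.
Result: 820 × 8.114 × 10^5 = 6.654 × 10^8 N.

6.654 × 10^8 N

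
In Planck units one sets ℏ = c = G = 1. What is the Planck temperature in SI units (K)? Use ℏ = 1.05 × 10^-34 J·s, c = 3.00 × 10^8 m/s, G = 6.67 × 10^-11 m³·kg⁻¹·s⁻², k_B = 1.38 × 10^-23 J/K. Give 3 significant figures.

1.42 × 10^32 K

T_P = √(ℏc⁵/G) / k_B
  = √(3.83 × 10^18) × 7.25 × 10^22
  = 1.42 × 10^32 K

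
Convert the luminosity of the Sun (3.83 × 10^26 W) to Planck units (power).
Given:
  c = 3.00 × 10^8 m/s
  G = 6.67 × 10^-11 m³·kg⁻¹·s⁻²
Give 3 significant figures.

Planck power: P_P = c⁵/G = 3.64 × 10^52 W.
3.83 × 10^26 / 3.64 × 10^52 = 1.05 × 10^-26

1.05 × 10^-26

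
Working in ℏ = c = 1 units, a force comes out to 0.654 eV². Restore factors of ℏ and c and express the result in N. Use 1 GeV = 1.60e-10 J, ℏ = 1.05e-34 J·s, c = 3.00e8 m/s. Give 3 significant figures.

Force is [E]/[L] = [E]²/(ℏc); restore (ℏc)⁻¹.
1 GeV² → 1/(ℏc) × (1 GeV in J)² = 8.13e5 N.
Convert the energy scale: 0.654 eV² = 6.54e-19 GeV².
Result: 6.54e-19 × 8.13e5 = 5.32e-13 N.

5.32e-13 N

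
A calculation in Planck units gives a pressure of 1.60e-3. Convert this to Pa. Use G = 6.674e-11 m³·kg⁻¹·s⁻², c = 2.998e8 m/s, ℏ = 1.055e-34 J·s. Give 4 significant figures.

7.412e110 Pa

One Planck pressure: p_P = c⁷/(ℏG²) = 4.632e113 Pa.
1.60e-3 × 4.632e113 Pa = 7.412e110 Pa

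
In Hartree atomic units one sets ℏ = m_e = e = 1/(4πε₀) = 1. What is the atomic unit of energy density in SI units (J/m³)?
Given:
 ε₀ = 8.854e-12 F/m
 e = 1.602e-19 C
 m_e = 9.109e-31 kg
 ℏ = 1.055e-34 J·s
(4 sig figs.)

u_au = E_h/a₀³ = m_e⁴e¹⁰/((4πε₀)⁵ℏ⁸)
E_h = 4.354e-18 J
a₀ = 5.297e-11 m
E_h/a₀³ = 2.929e13 J/m³

2.929e13 J/m³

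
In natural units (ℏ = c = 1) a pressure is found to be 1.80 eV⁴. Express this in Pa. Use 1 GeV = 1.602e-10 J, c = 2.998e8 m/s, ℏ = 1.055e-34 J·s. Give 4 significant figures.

Pressure is [E]/[L]³ = [E]⁴/(ℏc)³.
1 GeV⁴ → 1/(ℏc)³ × (1 GeV in J)⁴ = 2.082e37 Pa.
Convert the energy scale: 1.80 eV⁴ = 1.80e-36 GeV⁴.
Result: 1.80e-36 × 2.082e37 = 37.47 Pa.

37.47 Pa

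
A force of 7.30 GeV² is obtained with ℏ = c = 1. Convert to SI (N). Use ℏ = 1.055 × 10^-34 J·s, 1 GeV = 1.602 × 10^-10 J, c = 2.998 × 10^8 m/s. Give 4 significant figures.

5.923 × 10^6 N

Force is [E]/[L] = [E]²/(ℏc); restore (ℏc)⁻¹.
1 GeV² → 1/(ℏc) × (1 GeV in J)² = 8.114 × 10^5 N.
Result: 7.30 × 8.114 × 10^5 = 5.923 × 10^6 N.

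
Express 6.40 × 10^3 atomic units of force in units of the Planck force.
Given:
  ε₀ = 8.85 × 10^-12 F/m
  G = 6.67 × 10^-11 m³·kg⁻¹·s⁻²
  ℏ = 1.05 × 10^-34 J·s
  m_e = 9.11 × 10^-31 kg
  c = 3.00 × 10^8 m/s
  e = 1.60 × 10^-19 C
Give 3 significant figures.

atomic unit of force: F_au = E_h/a₀ = m_e²e⁶/((4πε₀)³ℏ⁴) = 8.33 × 10^-8 N
Planck force: F_P = c⁴/G = 1.21 × 10^44 N
6.40 × 10^3 × 8.33 × 10^-8 / 1.21 × 10^44 = 4.39 × 10^-48

4.39 × 10^-48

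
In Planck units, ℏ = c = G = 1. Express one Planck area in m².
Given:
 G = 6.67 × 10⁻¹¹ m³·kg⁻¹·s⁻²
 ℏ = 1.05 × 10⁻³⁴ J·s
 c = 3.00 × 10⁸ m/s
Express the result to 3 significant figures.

2.59 × 10⁻⁷⁰ m²

The unique combination of the constants set to 1 with dimensions of area is A_P = ℏG/c³.
  = 7.00 × 10⁻⁴⁵ / 2.70 × 10²⁵
  = 2.59 × 10⁻⁷⁰ m²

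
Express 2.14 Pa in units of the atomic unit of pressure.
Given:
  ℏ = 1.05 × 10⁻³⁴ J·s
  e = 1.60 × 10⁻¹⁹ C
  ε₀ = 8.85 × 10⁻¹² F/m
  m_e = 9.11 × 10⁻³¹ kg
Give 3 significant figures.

7.10 × 10⁻¹⁴

atomic unit of pressure: P_au = E_h/a₀³ = m_e⁴e¹⁰/((4πε₀)⁵ℏ⁸) = 3.01 × 10¹³ Pa.
2.14 / 3.01 × 10¹³ = 7.10 × 10⁻¹⁴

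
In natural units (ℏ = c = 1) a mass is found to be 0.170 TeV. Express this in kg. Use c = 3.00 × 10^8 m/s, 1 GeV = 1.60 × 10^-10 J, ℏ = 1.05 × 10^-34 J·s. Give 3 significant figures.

3.02 × 10^-25 kg

Mass is [E]/c²; divide by c².
1 GeV → 1/c² × (1 GeV in J) = 1.78 × 10^-27 kg.
Convert the energy scale: 0.170 TeV = 170 GeV.
Result: 170 × 1.78 × 10^-27 = 3.02 × 10^-25 kg.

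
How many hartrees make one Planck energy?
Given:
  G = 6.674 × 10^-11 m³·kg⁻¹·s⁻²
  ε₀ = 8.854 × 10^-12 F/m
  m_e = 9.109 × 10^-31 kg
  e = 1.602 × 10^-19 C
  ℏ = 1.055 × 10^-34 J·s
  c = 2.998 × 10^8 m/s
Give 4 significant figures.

4.494 × 10^26

Planck energy: E_P = √(ℏc⁵/G) = 1.957 × 10^9 J
hartree: E_h = m_e e⁴/(4πε₀ℏ)² = 4.354 × 10^-18 J
ratio = 1.957 × 10^9 / 4.354 × 10^-18 = 4.494 × 10^26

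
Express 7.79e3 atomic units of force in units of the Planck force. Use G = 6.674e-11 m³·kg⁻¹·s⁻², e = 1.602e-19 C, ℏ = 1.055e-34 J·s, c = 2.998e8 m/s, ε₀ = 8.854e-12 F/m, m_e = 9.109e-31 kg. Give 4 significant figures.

atomic unit of force: F_au = E_h/a₀ = m_e²e⁶/((4πε₀)³ℏ⁴) = 8.220e-8 N
Planck force: F_P = c⁴/G = 1.210e44 N
7.79e3 × 8.220e-8 / 1.210e44 = 5.290e-48

5.290e-48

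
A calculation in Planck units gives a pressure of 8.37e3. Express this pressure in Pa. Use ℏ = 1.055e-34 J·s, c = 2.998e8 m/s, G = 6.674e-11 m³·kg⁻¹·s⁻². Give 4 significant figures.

3.877e117 Pa

One Planck pressure: p_P = c⁷/(ℏG²) = 4.632e113 Pa.
8.37e3 × 4.632e113 Pa = 3.877e117 Pa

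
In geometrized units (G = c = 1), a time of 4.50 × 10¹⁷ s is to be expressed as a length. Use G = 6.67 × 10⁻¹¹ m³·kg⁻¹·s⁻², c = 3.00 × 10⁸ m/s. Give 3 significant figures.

Time → length via c.
4.50 × 10¹⁷ s × (c) = 1.35 × 10²⁶ m

1.35 × 10²⁶ m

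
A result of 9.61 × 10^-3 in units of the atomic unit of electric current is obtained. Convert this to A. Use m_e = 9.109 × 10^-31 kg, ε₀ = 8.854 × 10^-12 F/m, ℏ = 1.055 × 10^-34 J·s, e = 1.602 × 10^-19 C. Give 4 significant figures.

One atomic unit of electric current: I_au = e E_h/ℏ = m_e e⁵/((4πε₀)²ℏ³) = 6.612 × 10^-3 A.
9.61 × 10^-3 × 6.612 × 10^-3 A = 6.354 × 10^-5 A

6.354 × 10^-5 A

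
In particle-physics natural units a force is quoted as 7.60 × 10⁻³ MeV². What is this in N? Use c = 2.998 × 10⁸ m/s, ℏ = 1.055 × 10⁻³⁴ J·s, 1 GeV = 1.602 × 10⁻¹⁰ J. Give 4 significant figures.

6.167 × 10⁻³ N

Force is [E]/[L] = [E]²/(ℏc); restore (ℏc)⁻¹.
1 GeV² → 1/(ℏc) × (1 GeV in J)² = 8.114 × 10⁵ N.
Convert the energy scale: 7.60 × 10⁻³ MeV² = 7.60 × 10⁻⁹ GeV².
Result: 7.60 × 10⁻⁹ × 8.114 × 10⁵ = 6.167 × 10⁻³ N.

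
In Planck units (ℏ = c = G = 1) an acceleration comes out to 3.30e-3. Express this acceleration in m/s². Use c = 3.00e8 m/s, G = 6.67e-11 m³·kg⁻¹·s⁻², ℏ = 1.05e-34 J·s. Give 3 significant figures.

One Planck acceleration: a_P = √(c⁷/(ℏG)) = 5.59e51 m/s².
3.30e-3 × 5.59e51 m/s² = 1.84e49 m/s²

1.84e49 m/s²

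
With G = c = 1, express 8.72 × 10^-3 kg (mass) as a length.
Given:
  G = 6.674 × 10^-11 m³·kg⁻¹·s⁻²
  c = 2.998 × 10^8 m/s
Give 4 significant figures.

6.475 × 10^-30 m

In G = c = 1 units mass has dimensions of length; the conversion factor is G/c².
8.72 × 10^-3 kg × (G/c²) = 6.475 × 10^-30 m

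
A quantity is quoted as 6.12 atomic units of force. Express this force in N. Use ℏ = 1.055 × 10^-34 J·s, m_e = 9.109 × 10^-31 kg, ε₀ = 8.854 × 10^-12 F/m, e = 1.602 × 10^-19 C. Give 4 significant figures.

One atomic unit of force: F_au = E_h/a₀ = m_e²e⁶/((4πε₀)³ℏ⁴) = 8.220 × 10^-8 N.
6.12 × 8.220 × 10^-8 N = 5.030 × 10^-7 N

5.030 × 10^-7 N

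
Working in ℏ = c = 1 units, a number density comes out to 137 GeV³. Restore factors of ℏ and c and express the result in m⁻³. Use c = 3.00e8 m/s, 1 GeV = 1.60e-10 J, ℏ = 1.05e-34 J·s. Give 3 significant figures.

1.80e49 m⁻³

Number density is [L]⁻³ = [E]³/(ℏc)³.
1 GeV³ → 1/(ℏc)³ × (1 GeV in J)³ = 1.31e47 m⁻³.
Result: 137 × 1.31e47 = 1.80e49 m⁻³.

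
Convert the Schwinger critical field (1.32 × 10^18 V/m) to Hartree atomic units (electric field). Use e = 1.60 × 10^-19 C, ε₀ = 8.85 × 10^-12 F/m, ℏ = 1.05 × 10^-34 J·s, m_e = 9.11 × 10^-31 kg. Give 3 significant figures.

atomic unit of electric field: E_au = E_h/(e a₀) = m_e²e⁵/((4πε₀)³ℏ⁴) = 5.20 × 10^11 V/m.
1.32 × 10^18 / 5.20 × 10^11 = 2.54 × 10^6

2.54 × 10^6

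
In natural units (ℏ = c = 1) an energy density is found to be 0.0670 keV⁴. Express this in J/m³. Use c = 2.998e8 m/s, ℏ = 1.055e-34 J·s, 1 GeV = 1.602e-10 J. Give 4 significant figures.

1.395e12 J/m³

[E]/[L]³ = [E]⁴/(ℏc)³; restore (ℏc)⁻³.
1 GeV⁴ → 1/(ℏc)³ × (1 GeV in J)⁴ = 2.082e37 J/m³.
Convert the energy scale: 0.0670 keV⁴ = 6.70e-26 GeV⁴.
Result: 6.70e-26 × 2.082e37 = 1.395e12 J/m³.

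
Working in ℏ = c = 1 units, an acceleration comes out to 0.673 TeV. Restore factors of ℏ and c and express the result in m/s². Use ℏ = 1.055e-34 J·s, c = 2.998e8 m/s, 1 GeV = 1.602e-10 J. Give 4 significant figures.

3.064e35 m/s²

Acceleration is [L]/[T]² = c·[E]/ℏ.
1 GeV → c/ℏ × (1 GeV in J) = 4.552e32 m/s².
Convert the energy scale: 0.673 TeV = 673 GeV.
Result: 673 × 4.552e32 = 3.064e35 m/s².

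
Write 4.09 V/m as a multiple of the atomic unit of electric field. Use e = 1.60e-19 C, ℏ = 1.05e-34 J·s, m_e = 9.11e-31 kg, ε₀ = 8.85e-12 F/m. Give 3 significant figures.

7.86e-12

atomic unit of electric field: E_au = E_h/(e a₀) = m_e²e⁵/((4πε₀)³ℏ⁴) = 5.20e11 V/m.
4.09 / 5.20e11 = 7.86e-12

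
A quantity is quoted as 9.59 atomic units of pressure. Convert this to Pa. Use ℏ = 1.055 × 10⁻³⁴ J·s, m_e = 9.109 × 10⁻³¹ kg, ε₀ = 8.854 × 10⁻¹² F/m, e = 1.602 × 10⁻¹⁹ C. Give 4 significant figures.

One atomic unit of pressure: P_au = E_h/a₀³ = m_e⁴e¹⁰/((4πε₀)⁵ℏ⁸) = 2.929 × 10¹³ Pa.
9.59 × 2.929 × 10¹³ Pa = 2.809 × 10¹⁴ Pa

2.809 × 10¹⁴ Pa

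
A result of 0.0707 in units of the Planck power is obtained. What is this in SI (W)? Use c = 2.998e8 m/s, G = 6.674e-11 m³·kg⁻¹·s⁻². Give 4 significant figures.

One Planck power: P_P = c⁵/G = 3.629e52 W.
0.0707 × 3.629e52 W = 2.566e51 W

2.566e51 W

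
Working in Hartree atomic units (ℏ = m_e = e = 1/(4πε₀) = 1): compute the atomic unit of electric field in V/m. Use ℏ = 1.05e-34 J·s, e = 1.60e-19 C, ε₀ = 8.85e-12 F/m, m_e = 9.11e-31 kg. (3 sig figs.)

The unique combination of the constants set to 1 with dimensions of electric field is E_au = E_h/(e a₀) = m_e²e⁵/((4πε₀)³ℏ⁴).
E_h = 4.38e-18 J
a₀ = 5.26e-11 m
E_h/(e·a₀) = 5.20e11 V/m

5.20e11 V/m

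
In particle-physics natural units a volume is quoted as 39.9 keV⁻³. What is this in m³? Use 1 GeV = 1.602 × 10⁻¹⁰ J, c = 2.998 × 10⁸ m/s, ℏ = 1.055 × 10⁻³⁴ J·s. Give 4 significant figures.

3.071 × 10⁻²⁸ m³

Volume is [L]³ = [E]⁻³·(ℏc)³.
1 GeV⁻³ → (ℏc)³ × (1 GeV in J)⁻³ = 7.696 × 10⁻⁴⁸ m³.
Convert the energy scale: 39.9 keV⁻³ = 3.99 × 10¹⁹ GeV⁻³.
Result: 3.99 × 10¹⁹ × 7.696 × 10⁻⁴⁸ = 3.071 × 10⁻²⁸ m³.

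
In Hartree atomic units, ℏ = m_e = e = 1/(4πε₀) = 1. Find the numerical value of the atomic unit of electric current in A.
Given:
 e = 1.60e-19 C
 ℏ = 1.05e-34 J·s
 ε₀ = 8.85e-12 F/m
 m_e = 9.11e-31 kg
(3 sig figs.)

The unique combination of the constants set to 1 with dimensions of current is I_au = e E_h/ℏ = m_e e⁵/((4πε₀)²ℏ³).
E_h = 4.38e-18 J
e·E_h/ℏ = 6.67e-3 A

6.67e-3 A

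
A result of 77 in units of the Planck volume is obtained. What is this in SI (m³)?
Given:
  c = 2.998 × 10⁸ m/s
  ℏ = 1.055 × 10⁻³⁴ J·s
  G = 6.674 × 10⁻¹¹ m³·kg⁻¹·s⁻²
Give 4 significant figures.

3.252 × 10⁻¹⁰³ m³

One Planck volume: V_P = (ℏG/c³)^(3/2) = 4.224 × 10⁻¹⁰⁵ m³.
77 × 4.224 × 10⁻¹⁰⁵ m³ = 3.252 × 10⁻¹⁰³ m³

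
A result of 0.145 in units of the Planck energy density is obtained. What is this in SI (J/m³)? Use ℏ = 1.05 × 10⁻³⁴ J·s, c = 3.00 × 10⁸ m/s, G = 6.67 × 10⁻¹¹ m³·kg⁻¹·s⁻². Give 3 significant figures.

One Planck energy density: u_P = c⁷/(ℏG²) = 4.68 × 10¹¹³ J/m³.
0.145 × 4.68 × 10¹¹³ J/m³ = 6.79 × 10¹¹² J/m³

6.79 × 10¹¹² J/m³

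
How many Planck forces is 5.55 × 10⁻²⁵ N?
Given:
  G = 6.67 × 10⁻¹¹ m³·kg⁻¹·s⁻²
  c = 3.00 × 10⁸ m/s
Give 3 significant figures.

Planck force: F_P = c⁴/G = 1.21 × 10⁴⁴ N.
5.55 × 10⁻²⁵ / 1.21 × 10⁴⁴ = 4.57 × 10⁻⁶⁹

4.57 × 10⁻⁶⁹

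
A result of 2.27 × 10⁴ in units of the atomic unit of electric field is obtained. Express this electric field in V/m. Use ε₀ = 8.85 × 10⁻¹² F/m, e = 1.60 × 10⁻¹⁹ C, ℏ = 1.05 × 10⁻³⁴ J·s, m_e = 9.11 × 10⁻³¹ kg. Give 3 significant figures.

One atomic unit of electric field: E_au = E_h/(e a₀) = m_e²e⁵/((4πε₀)³ℏ⁴) = 5.20 × 10¹¹ V/m.
2.27 × 10⁴ × 5.20 × 10¹¹ V/m = 1.18 × 10¹⁶ V/m

1.18 × 10¹⁶ V/m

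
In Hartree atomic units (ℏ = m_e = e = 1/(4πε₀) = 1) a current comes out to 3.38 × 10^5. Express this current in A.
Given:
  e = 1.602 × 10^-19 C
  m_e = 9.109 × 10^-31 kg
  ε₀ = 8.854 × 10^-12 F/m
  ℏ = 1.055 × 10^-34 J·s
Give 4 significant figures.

One atomic unit of electric current: I_au = e E_h/ℏ = m_e e⁵/((4πε₀)²ℏ³) = 6.612 × 10^-3 A.
3.38 × 10^5 × 6.612 × 10^-3 A = 2.235 × 10^3 A

2.235 × 10^3 A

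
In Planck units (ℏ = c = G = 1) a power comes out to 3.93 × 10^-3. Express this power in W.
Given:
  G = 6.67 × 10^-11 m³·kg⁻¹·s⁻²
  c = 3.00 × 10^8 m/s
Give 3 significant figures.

One Planck power: P_P = c⁵/G = 3.64 × 10^52 W.
3.93 × 10^-3 × 3.64 × 10^52 W = 1.43 × 10^50 W

1.43 × 10^50 W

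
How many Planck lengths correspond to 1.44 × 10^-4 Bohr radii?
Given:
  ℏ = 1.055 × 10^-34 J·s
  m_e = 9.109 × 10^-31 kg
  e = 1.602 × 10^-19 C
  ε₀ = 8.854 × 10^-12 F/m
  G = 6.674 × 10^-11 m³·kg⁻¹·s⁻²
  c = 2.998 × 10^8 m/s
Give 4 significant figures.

4.719 × 10^20

Bohr radius: a₀ = 4πε₀ℏ²/(m_e e²) = 5.297 × 10^-11 m
Planck length: ℓ_P = √(ℏG/c³) = 1.616 × 10^-35 m
1.44 × 10^-4 × 5.297 × 10^-11 / 1.616 × 10^-35 = 4.719 × 10^20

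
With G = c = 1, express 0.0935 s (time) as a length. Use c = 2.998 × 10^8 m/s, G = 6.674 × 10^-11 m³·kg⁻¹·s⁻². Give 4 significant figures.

2.803 × 10^7 m

Time → length via c.
0.0935 s × (c) = 2.803 × 10^7 m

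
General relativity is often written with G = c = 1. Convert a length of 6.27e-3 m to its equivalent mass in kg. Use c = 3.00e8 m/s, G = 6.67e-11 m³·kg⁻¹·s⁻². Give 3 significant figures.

Length → mass via c²/G.
6.27e-3 m × (c²/G) = 8.46e24 kg

8.46e24 kg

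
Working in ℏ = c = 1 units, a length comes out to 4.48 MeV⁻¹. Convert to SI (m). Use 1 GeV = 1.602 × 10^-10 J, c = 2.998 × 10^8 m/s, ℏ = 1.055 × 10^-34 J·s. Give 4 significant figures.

8.845 × 10^-13 m

A length is [E]⁻¹ in ℏ=c=1; restore one factor of ℏc.
1 GeV⁻¹ → ℏc × (1 GeV in J)⁻¹ = 1.974 × 10^-16 m.
Convert the energy scale: 4.48 MeV⁻¹ = 4.48 × 10^3 GeV⁻¹.
Result: 4.48 × 10^3 × 1.974 × 10^-16 = 8.845 × 10^-13 m.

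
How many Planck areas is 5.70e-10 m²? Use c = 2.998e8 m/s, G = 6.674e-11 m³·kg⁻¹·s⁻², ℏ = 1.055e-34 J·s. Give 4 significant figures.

Planck area: A_P = ℏG/c³ = 2.613e-70 m².
5.70e-10 / 2.613e-70 = 2.181e60

2.181e60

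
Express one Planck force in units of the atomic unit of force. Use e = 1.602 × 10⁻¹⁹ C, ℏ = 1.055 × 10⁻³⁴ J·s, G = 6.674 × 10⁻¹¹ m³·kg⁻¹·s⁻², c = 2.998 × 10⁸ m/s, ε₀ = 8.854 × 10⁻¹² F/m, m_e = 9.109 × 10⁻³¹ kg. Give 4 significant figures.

1.473 × 10⁵¹

Planck force: F_P = c⁴/G = 1.210 × 10⁴⁴ N
atomic unit of force: F_au = E_h/a₀ = m_e²e⁶/((4πε₀)³ℏ⁴) = 8.220 × 10⁻⁸ N
ratio = 1.210 × 10⁴⁴ / 8.220 × 10⁻⁸ = 1.473 × 10⁵¹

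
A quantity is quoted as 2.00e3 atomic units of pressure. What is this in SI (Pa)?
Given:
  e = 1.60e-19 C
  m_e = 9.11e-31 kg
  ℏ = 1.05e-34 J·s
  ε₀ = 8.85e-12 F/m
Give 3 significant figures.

One atomic unit of pressure: P_au = E_h/a₀³ = m_e⁴e¹⁰/((4πε₀)⁵ℏ⁸) = 3.01e13 Pa.
2.00e3 × 3.01e13 Pa = 6.03e16 Pa

6.03e16 Pa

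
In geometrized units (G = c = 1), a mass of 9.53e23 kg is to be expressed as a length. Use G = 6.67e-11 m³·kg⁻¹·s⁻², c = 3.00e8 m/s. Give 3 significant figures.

7.06e-4 m

In G = c = 1 units mass has dimensions of length; the conversion factor is G/c².
9.53e23 kg × (G/c²) = 7.06e-4 m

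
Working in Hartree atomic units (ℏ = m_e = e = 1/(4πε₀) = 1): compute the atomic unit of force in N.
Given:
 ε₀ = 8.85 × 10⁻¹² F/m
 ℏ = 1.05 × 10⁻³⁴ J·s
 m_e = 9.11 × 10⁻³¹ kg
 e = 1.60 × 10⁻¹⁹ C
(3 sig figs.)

The unique combination of the constants set to 1 with dimensions of force is F_au = E_h/a₀ = m_e²e⁶/((4πε₀)³ℏ⁴).
E_h = 4.38 × 10⁻¹⁸ J
a₀ = 5.26 × 10⁻¹¹ m
E_h/a₀ = 8.33 × 10⁻⁸ N

8.33 × 10⁻⁸ N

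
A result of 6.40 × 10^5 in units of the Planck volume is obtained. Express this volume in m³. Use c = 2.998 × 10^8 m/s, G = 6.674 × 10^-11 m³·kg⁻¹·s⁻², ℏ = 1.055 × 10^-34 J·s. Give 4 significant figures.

One Planck volume: V_P = (ℏG/c³)^(3/2) = 4.224 × 10^-105 m³.
6.40 × 10^5 × 4.224 × 10^-105 m³ = 2.703 × 10^-99 m³

2.703 × 10^-99 m³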